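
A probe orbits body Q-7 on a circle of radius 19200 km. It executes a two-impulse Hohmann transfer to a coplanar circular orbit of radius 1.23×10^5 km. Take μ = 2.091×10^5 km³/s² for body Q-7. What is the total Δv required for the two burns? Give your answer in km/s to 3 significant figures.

Δv = 1.67 km/s

The Hohmann ellipse has a_t = (r₁ + r₂)/2 = 71100 km.
At r₁ the circular-orbit speed is v₁ = √(μ/r₁) = 3.3001 km/s.
On the transfer ellipse at r₁, vis-viva gives v_p = √[μ(2/r₁ − 1/a_t)] = 4.3405 km/s.
First burn Δv₁ = |v_p − v₁| = 1.0404 km/s.
Circular speed at r₂: v₂ = √(μ/r₂) = 1.30384 km/s.
Transfer-orbit speed at r₂: v_a = √[μ(2/r₂ − 1/a_t)] = 0.677548 km/s.
Second burn Δv₂ = |v₂ − v_a| = 0.62629 km/s.
Total Δv = Δv₁ + Δv₂ = 1.667 km/s.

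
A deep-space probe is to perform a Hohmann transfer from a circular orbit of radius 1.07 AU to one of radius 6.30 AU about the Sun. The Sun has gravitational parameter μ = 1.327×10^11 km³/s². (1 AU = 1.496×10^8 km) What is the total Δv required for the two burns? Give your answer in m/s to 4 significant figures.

In km: r₁ = 1.07 × 1.496×10^8 = 1.60072×10^8 km; r₂ = 6.30 × 1.496×10^8 = 9.4248×10^8 km.
Semi-major axis of the transfer orbit: a_t = (1.60072×10^8 + 9.4248×10^8)/2 = 5.51276×10^8 km.
Circular speed at r₁: v₁ = √(μ/r₁) = √(1.327×10^11/1.60072×10^8) = 28.792 km/s.
On the transfer ellipse at r₁, vis-viva equation gives v_p = √[μ(2/r₁ − 1/a_t)] = 37.647 km/s.
First burn Δv₁ = |v_p − v₁| = 8.855 km/s.
Circular speed at r₂: v₂ = √(μ/r₂) = 11.866 km/s.
Transfer-orbit speed at r₂: v_a = √[μ(2/r₂ − 1/a_t)] = 6.3940 km/s.
Second burn Δv₂ = |v₂ − v_a| = 5.472 km/s.
Δv = Δv₁ + Δv₂ = 8.855 + 5.472 = 14.33 km/s.

Δv = 14330 m/s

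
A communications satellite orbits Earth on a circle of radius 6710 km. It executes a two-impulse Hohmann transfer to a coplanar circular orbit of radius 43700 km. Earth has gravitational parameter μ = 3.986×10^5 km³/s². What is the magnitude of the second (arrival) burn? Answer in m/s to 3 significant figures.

Δv₂ = 1460 m/s

Semi-major axis of the transfer orbit: a_t = (6710 + 43700)/2 = 25205 km.
Circular speed at r = 43700 km: v_c = √(μ/r) = 3.020 km/s.
Vis-viva on the transfer ellipse at r = 43700 km gives v_t = √[μ(2/r − 1/a_t)] = 1.558 km/s.
Δv₂ = |v_t − v_c| = |1.558 − 3.020| = 1.462 km/s.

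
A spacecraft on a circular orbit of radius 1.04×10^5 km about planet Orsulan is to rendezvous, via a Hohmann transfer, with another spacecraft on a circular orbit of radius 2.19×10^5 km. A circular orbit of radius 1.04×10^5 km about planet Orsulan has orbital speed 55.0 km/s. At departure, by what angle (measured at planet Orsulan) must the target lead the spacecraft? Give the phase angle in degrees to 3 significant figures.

From the circular-orbit relation v² = μ/r at r = 1.04×10^5 km: μ = v²r = (55.0)² × 1.04×10^5 = 3.14600×10^8 km³/s².
Semi-major axis of the transfer orbit: a_t = (1.040×10^5 + 2.190×10^5)/2 = 1.615×10^5 km.
Transfer time t = π√(a_t³/μ) = 11495.5 s.
The target's mean motion on its circular orbit is ω₂ = √(μ/r₂³) = 1.73067×10^-4 rad/s.
Angle swept by the target during transfer: ω₂·t = 1.989 rad = 114.0°.
Arrival is 180° from departure on the ellipse, so φ = 180° − 114.0° = 66.0°.

φ = 66.0°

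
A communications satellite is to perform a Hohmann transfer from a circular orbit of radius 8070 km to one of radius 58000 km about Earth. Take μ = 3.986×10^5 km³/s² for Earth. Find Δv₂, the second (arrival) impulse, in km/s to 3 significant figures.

Transfer-ellipse semi-major axis a_t = (r₁ + r₂)/2 = (8070 + 58000)/2 = 33035 km.
Circular speed at r = 58000 km: v_c = √(μ/r) = 2.622 km/s.
Vis-viva on the transfer ellipse at r = 58000 km gives v_t = √[μ(2/r − 1/a_t)] = 1.296 km/s.
Δv₂ = |v_t − v_c| = |1.296 − 2.622| = 1.326 km/s.

Δv₂ = 1.33 km/s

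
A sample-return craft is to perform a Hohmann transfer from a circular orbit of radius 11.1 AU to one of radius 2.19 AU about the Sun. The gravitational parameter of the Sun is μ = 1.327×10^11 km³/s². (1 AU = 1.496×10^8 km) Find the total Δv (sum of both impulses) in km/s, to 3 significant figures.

In km: r₁ = 11.1 × 1.496×10^8 = 1.66056×10^9 km; r₂ = 2.19 × 1.496×10^8 = 3.27624×10^8 km.
The Hohmann ellipse has a_t = (r₁ + r₂)/2 = 9.94092×10^8 km.
At r₁ the circular-orbit speed is v₁ = √(μ/r₁) = 8.939 km/s.
Transfer-orbit speed at r₁ (vis-viva equation): v_a = √[μ(2/r₁ − 1/a_t)] = 5.132 km/s.
First burn Δv₁ = |v_a − v₁| = 3.807 km/s.
Circular speed at r₂: v₂ = √(μ/r₂) = 20.1255 km/s.
Transfer-orbit speed at r₂: v_p = √[μ(2/r₂ − 1/a_t)] = 26.0113 km/s.
Second burn Δv₂ = |v₂ − v_p| = 5.886 km/s.
Δv = Δv₁ + Δv₂ = 3.807 + 5.886 = 9.693 km/s.

Δv = 9.69 km/s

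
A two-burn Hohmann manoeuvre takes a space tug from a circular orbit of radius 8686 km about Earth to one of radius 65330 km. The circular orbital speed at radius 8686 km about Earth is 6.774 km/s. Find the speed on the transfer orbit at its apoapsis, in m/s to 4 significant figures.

From the circular-orbit relation v² = μ/r at r = 8686 km: μ = v²r = (6.774)² × 8686 = 3.98575×10^5 km³/s².
Semi-major axis of the transfer orbit: a_t = (8686 + 65330)/2 = 37008 km.
The apoapsis of the transfer ellipse is at r = 65330 km.
Vis-viva: v = √[μ(2/r − 1/a_t)] = √[3.98575×10^5 × (2/65330 − 1/37008)] = 1.197 km/s.

v = 1197 m/s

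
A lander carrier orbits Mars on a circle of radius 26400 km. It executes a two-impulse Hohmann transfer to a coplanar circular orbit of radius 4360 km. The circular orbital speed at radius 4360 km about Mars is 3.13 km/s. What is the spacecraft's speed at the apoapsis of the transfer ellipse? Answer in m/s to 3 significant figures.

From the circular-orbit relation v² = μ/r at r = 4360 km: μ = v²r = (3.13)² × 4360 = 42714.5 km³/s².
Semi-major axis of the transfer orbit: a_t = (26400 + 4360)/2 = 15380 km.
The apoapsis of the transfer ellipse is at r = 26400 km.
Applying v² = μ(2/r − 1/a_t): v = 0.6773 km/s.

v = 677 m/s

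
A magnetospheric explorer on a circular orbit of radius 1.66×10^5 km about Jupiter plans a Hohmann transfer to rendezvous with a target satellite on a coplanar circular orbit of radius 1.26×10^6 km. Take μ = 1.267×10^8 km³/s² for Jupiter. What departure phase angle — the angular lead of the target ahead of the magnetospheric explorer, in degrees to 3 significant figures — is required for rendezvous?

Semi-major axis of the transfer orbit: a_t = (1.660×10^5 + 1.260×10^6)/2 = 7.130×10^5 km.
Transfer time t = π√(a_t³/μ) = 1.6803×10^5 s.
Target angular speed ω₂ = √(μ/r₂³) = 7.9585×10^-6 rad/s.
Angle swept by the target during transfer: ω₂·t = 1.3373 rad = 76.62°.
The magnetospheric explorer traverses 180° on the transfer ellipse, so the target must lead by 180° − 76.62° = 103°.

φ = 103°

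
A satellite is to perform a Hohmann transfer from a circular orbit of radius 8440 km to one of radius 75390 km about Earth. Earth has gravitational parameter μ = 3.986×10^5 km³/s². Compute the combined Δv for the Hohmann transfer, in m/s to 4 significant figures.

The Hohmann ellipse has a_t = (r₁ + r₂)/2 = 41915 km.
Circular speed at r₁: v₁ = √(μ/r₁) = √(3.986×10^5/8440) = 6.8722 km/s.
On the transfer ellipse at r₁, vis-viva equation gives v_p = √[μ(2/r₁ − 1/a_t)] = 9.2166 km/s.
First burn Δv₁ = |v_p − v₁| = 2.344 km/s.
At r₂, v₂ = √(μ/r₂) = 2.2994 km/s.
Transfer-orbit speed at r₂: v_a = √[μ(2/r₂ − 1/a_t)] = 1.0318 km/s.
Second burn Δv₂ = |v₂ − v_a| = 1.268 km/s.
Total Δv = Δv₁ + Δv₂ = 3.612 km/s.

Δv = 3612 m/s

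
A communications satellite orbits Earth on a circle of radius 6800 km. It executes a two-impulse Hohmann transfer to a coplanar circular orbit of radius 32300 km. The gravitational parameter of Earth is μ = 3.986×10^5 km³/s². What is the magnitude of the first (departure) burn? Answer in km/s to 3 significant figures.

Δv₁ = 2.18 km/s

Transfer-ellipse semi-major axis a_t = (r₁ + r₂)/2 = (6800 + 32300)/2 = 19550 km.
Circular speed at r = 6800 km: v_c = √(μ/r) = 7.656 km/s.
Vis-viva on the transfer ellipse at r = 6800 km gives v_t = √[μ(2/r − 1/a_t)] = 9.841 km/s.
Δv₁ = |v_t − v_c| = |9.841 − 7.656| = 2.185 km/s.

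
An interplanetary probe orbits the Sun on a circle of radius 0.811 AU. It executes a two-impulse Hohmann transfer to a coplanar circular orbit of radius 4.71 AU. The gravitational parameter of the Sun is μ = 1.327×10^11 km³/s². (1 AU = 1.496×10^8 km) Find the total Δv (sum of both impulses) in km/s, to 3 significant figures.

Δv = 16.4 km/s

In km: r₁ = 0.811 × 1.496×10^8 = 1.213256×10^8 km; r₂ = 4.71 × 1.496×10^8 = 7.04616×10^8 km.
Semi-major axis of the transfer orbit: a_t = (1.213256×10^8 + 7.04616×10^8)/2 = 4.129708×10^8 km.
Circular speed at r₁: v₁ = √(μ/r₁) = √(1.327×10^11/1.213256×10^8) = 33.072 km/s.
Transfer-orbit speed at r₁ (v² = μ(2/r − 1/a)): v_p = √[μ(2/r₁ − 1/a_t)] = 43.199 km/s.
First burn Δv₁ = |v_p − v₁| = 10.127 km/s.
At r₂, v₂ = √(μ/r₂) = 13.7233 km/s.
Transfer-orbit speed at r₂: v_a = √[μ(2/r₂ − 1/a_t)] = 7.43834 km/s.
Second burn Δv₂ = |v₂ − v_a| = 6.2850 km/s.
Δv = Δv₁ + Δv₂ = 10.127 + 6.2850 = 16.41 km/s.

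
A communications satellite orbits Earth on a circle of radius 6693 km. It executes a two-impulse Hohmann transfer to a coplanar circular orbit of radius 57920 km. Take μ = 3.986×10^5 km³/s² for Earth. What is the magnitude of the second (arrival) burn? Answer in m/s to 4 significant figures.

Δv₂ = 1429 m/s

Semi-major axis of the transfer orbit: a_t = (6693 + 57920)/2 = 32306.5 km.
Circular speed at r = 57920 km: v_c = √(μ/r) = 2.623 km/s.
Vis-viva on the transfer ellipse at r = 57920 km gives v_t = √[μ(2/r − 1/a_t)] = 1.194 km/s.
Δv₂ = |v_t − v_c| = |1.194 − 2.623| = 1.429 km/s.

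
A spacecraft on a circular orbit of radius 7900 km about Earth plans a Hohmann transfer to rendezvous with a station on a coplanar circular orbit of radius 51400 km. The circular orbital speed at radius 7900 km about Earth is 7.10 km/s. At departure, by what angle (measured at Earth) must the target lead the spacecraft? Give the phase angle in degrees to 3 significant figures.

φ = 101°

From the circular-orbit relation v² = μ/r at r = 7900 km: μ = v²r = (7.10)² × 7900 = 3.98239×10^5 km³/s².
Transfer-ellipse semi-major axis a_t = (r₁ + r₂)/2 = (7900 + 51400)/2 = 29650 km.
The half-period of the transfer ellipse is t = π√(a_t³/μ) = 25416 s.
The target's mean motion on its circular orbit is ω₂ = √(μ/r₂³) = 5.4154×10^-5 rad/s.
Angle swept by the target during transfer: ω₂·t = 1.3764 rad = 78.86°.
The spacecraft traverses 180° on the transfer ellipse, so the target must lead by 180° − 78.86° = 101°.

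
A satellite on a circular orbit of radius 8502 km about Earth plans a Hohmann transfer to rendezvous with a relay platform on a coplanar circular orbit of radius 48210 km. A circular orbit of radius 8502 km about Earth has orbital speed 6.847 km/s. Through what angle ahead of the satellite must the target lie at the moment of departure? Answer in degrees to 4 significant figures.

From the circular-orbit relation v² = μ/r at r = 8502 km: μ = v²r = (6.847)² × 8502 = 3.98586×10^5 km³/s².
Transfer-ellipse semi-major axis a_t = (r₁ + r₂)/2 = (8502 + 48210)/2 = 28356 km.
Transfer time t = π√(a_t³/μ) = 23760.55 s.
Target angular speed ω₂ = √(μ/r₂³) = 5.964241×10^-5 rad/s.
Angle swept by the target during transfer: ω₂·t = 1.41714 rad = 81.20°.
The satellite traverses 180° on the transfer ellipse, so the target must lead by 180° − 81.20° = 98.80°.

φ = 98.80°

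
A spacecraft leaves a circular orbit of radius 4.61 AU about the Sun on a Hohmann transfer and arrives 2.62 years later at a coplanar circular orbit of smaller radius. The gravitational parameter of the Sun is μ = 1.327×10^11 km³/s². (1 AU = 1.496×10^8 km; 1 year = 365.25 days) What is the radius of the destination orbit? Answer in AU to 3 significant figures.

r₂ = 1.42 AU

In km: r₁ = 4.61 × 1.496×10^8 = 6.89656×10^8 km.
Transfer time t = 2.62 years × 365.25 × 86400 s = 8.2680912×10^7 s, and t = π√(a_t³/μ).
So a_t = (μ t²/π²)^(1/3) = (1.327×10^11 × (8.2680912×10^7)² / π²)^(1/3) = 4.5130×10^8 km.
Since a_t = (r₁ + r₂)/2, r₂ = 2a_t − r₁ = 2×4.5130×10^8 − 6.89656×10^8 = 2.12944×10^8 km.
In AU: r₂ = 2.12944×10^8 / 1.496×10^8 = 1.42 AU.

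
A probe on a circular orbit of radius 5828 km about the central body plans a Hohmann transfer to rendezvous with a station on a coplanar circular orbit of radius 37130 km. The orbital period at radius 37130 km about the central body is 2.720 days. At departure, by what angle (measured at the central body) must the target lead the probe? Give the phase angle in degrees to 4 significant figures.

From Kepler's third law T² = 4π²r³/μ at r = 37130 km, T = 2.720 days = 2.720 × 86400 s = 2.35008×10^5 s: μ = 4π²r³/T² = 36590.6 km³/s².
Transfer-ellipse semi-major axis a_t = (r₁ + r₂)/2 = (5828 + 37130)/2 = 21479 km.
The half-period of the transfer ellipse is t = π√(a_t³/μ) = 51699.5 s.
The target's mean motion on its circular orbit is ω₂ = √(μ/r₂³) = 2.67360×10^-5 rad/s.
Angle swept by the target during transfer: ω₂·t = 1.38224 rad = 79.20°.
The probe traverses 180° on the transfer ellipse, so the target must lead by 180° − 79.20° = 100.8°.

φ = 100.8°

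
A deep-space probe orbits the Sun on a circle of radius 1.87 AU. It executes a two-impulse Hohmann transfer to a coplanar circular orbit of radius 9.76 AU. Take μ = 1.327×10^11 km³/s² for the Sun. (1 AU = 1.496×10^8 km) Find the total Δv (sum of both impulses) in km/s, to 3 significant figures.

In km: r₁ = 1.87 × 1.496×10^8 = 2.79752×10^8 km; r₂ = 9.76 × 1.496×10^8 = 1.460096×10^9 km.
Transfer-ellipse semi-major axis a_t = (r₁ + r₂)/2 = (2.79752×10^8 + 1.460096×10^9)/2 = 8.69924×10^8 km.
At r₁ the circular-orbit speed is v₁ = √(μ/r₁) = 21.7795 km/s.
On the transfer ellipse at r₁, v² = μ(2/r − 1/a) gives v_p = √[μ(2/r₁ − 1/a_t)] = 28.2162 km/s.
First burn Δv₁ = |v_p − v₁| = 6.437 km/s.
At r₂, v₂ = √(μ/r₂) = 9.533 km/s.
Transfer-orbit speed at r₂: v_a = √[μ(2/r₂ − 1/a_t)] = 5.406 km/s.
Second burn Δv₂ = |v₂ − v_a| = 4.127 km/s.
Total Δv = Δv₁ + Δv₂ = 10.56 km/s.

Δv = 10.6 km/s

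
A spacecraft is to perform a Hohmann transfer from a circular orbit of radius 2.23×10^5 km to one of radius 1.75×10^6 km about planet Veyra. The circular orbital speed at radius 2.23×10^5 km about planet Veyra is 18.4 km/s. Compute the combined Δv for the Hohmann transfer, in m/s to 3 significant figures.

Δv = 9550 m/s

From the circular-orbit relation v² = μ/r at r = 2.23×10^5 km: μ = v²r = (18.4)² × 2.23×10^5 = 7.54989×10^7 km³/s².
Semi-major axis of the transfer orbit: a_t = (2.230×10^5 + 1.750×10^6)/2 = 9.865×10^5 km.
At r₁ the circular-orbit speed is v₁ = √(μ/r₁) = 18.400 km/s.
On the transfer ellipse at r₁, v² = μ(2/r − 1/a) gives v_p = √[μ(2/r₁ − 1/a_t)] = 24.507 km/s.
First burn Δv₁ = |v_p − v₁| = 6.107 km/s.
At r₂, v₂ = √(μ/r₂) = 6.568 km/s.
Transfer-orbit speed at r₂: v_a = √[μ(2/r₂ − 1/a_t)] = 3.123 km/s.
Second burn Δv₂ = |v₂ − v_a| = 3.445 km/s.
Δv = Δv₁ + Δv₂ = 6.107 + 3.445 = 9.552 km/s.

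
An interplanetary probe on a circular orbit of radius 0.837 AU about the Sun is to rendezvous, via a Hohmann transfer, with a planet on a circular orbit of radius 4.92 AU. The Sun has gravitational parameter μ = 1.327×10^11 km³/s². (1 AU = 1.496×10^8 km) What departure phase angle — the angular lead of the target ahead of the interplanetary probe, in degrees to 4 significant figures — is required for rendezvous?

In km: r₁ = 0.837 × 1.496×10^8 = 1.252152×10^8 km; r₂ = 4.92 × 1.496×10^8 = 7.36032×10^8 km.
Transfer-ellipse semi-major axis a_t = (r₁ + r₂)/2 = (1.252152×10^8 + 7.36032×10^8)/2 = 4.306236×10^8 km.
The half-period of the transfer ellipse is t = π√(a_t³/μ) = 7.7066×10^7 s.
The target's mean motion on its circular orbit is ω₂ = √(μ/r₂³) = 1.8243×10^-8 rad/s.
Angle swept by the target during transfer: ω₂·t = 1.4059 rad = 80.55°.
Arrival is 180° from departure on the ellipse, so φ = 180° − 80.55° = 99.45°.

φ = 99.45°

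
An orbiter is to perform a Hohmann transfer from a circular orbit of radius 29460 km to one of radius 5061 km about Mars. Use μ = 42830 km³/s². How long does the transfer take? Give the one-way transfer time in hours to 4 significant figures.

t = 9.562 hours

Transfer-ellipse semi-major axis a_t = (r₁ + r₂)/2 = (29460 + 5061)/2 = 17260.5 km.
By Kepler's third law the transfer-orbit period is T = 2π√(a_t³/μ), so t = T/2 = 34424 s.
Converting: 34424 s ÷ 3600 s/hour = 9.562 hours.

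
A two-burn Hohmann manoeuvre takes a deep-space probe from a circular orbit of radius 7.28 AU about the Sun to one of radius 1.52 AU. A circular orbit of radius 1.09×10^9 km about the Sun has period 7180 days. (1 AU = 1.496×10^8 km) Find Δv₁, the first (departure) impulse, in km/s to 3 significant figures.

Δv₁ = 4.55 km/s

From Kepler's third law T² = 4π²r³/μ at r = 1.09×10^9 km, T = 7180 days = 7180 × 86400 s = 6.20352×10^8 s: μ = 4π²r³/T² = 1.32850×10^11 km³/s².
In km: r₁ = 7.28 × 1.496×10^8 = 1.089088×10^9 km; r₂ = 1.52 × 1.496×10^8 = 2.27392×10^8 km.
Transfer-ellipse semi-major axis a_t = (r₁ + r₂)/2 = (1.089088×10^9 + 2.27392×10^8)/2 = 6.5824×10^8 km.
Circular speed at r = 1.089088×10^9 km: v_c = √(μ/r) = 11.0446 km/s.
Transfer-orbit speed at the same r (vis-viva, a = a_t): v_t = √[μ(2/r − 1/a_t)] = 6.49151 km/s.
Δv₁ = |v_t − v_c| = |6.49151 − 11.0446| = 4.553 km/s.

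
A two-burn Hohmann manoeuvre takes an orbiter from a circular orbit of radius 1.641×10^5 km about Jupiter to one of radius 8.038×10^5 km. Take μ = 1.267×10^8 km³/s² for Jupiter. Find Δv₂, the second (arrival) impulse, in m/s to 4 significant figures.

Δv₂ = 5244 m/s

Semi-major axis of the transfer orbit: a_t = (1.641×10^5 + 8.038×10^5)/2 = 4.8395×10^5 km.
Circular speed at r = 8.038×10^5 km: v_c = √(μ/r) = 12.555 km/s.
Vis-viva on the transfer ellipse at r = 8.038×10^5 km gives v_t = √[μ(2/r − 1/a_t)] = 7.3109 km/s.
Δv₂ = |v_t − v_c| = |7.3109 − 12.555| = 5.244 km/s.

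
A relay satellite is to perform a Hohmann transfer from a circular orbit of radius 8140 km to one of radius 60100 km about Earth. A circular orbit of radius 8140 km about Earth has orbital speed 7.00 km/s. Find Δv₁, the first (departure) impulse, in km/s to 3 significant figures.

From the circular-orbit relation v² = μ/r at r = 8140 km: μ = v²r = (7.00)² × 8140 = 3.98860×10^5 km³/s².
The Hohmann ellipse has a_t = (r₁ + r₂)/2 = 34120 km.
On the circular orbit at r = 8140 km, v_c = √(μ/r) = 7.000 km/s.
Vis-viva on the transfer ellipse at r = 8140 km gives v_t = √[μ(2/r − 1/a_t)] = 9.290 km/s.
Δv₁ = |v_t − v_c| = |9.290 − 7.000| = 2.290 km/s.

Δv₁ = 2.29 km/s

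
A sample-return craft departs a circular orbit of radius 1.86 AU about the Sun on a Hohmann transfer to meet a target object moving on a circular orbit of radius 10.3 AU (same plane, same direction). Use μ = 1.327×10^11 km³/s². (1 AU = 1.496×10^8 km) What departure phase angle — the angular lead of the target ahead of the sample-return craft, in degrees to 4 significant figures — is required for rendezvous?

In km: r₁ = 1.86 × 1.496×10^8 = 2.78256×10^8 km; r₂ = 10.3 × 1.496×10^8 = 1.54088×10^9 km.
Semi-major axis of the transfer orbit: a_t = (2.78256×10^8 + 1.54088×10^9)/2 = 9.09568×10^8 km.
The half-period of the transfer ellipse is t = π√(a_t³/μ) = 2.36574×10^8 s.
Target angular speed ω₂ = √(μ/r₂³) = 6.02258×10^-9 rad/s.
Angle swept by the target during transfer: ω₂·t = 1.42479 rad = 81.63°.
Arrival is 180° from departure on the ellipse, so φ = 180° − 81.63° = 98.37°.

φ = 98.37°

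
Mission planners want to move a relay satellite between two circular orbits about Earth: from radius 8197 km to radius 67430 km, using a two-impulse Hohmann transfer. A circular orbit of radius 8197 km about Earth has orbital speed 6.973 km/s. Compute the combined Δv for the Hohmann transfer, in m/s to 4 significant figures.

Δv = 3638 m/s

From the circular-orbit relation v² = μ/r at r = 8197 km: μ = v²r = (6.973)² × 8197 = 3.98561×10^5 km³/s².
Semi-major axis of the transfer orbit: a_t = (8197 + 67430)/2 = 37813.5 km.
Circular speed at r₁: v₁ = √(μ/r₁) = √(3.98561×10^5/8197) = 6.973 km/s.
On the transfer ellipse at r₁, vis-viva gives v_p = √[μ(2/r₁ − 1/a_t)] = 9.312 km/s.
First burn Δv₁ = |v_p − v₁| = 2.339 km/s.
Circular speed at r₂: v₂ = √(μ/r₂) = 2.431 km/s.
Transfer-orbit speed at r₂: v_a = √[μ(2/r₂ − 1/a_t)] = 1.132 km/s.
Second burn Δv₂ = |v₂ − v_a| = 1.299 km/s.
Total Δv = Δv₁ + Δv₂ = 3.638 km/s.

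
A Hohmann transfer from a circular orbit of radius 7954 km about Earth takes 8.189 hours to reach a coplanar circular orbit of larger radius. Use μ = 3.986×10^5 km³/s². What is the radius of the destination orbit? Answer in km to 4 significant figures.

Transfer time t = 8.189 hours = 29480.4 s, and t = π√(a_t³/μ).
So a_t = (μ t²/π²)^(1/3) = (3.986×10^5 × (29480.4)² / π²)^(1/3) = 32742 km.
Since a_t = (r₁ + r₂)/2, r₂ = 2a_t − r₁ = 2×32742 − 7954 = 57530 km.

r₂ = 57530 km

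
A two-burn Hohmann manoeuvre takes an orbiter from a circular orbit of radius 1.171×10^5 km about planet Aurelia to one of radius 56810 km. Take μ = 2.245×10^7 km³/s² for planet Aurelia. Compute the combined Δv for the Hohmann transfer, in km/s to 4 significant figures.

Δv = 5.844 km/s

The Hohmann ellipse has a_t = (r₁ + r₂)/2 = 86955 km.
At r₁ the circular-orbit speed is v₁ = √(μ/r₁) = 13.8462 km/s.
Transfer-orbit speed at r₁ (v² = μ(2/r − 1/a)): v_a = √[μ(2/r₁ − 1/a_t)] = 11.1917 km/s.
First burn Δv₁ = |v_a − v₁| = 2.6545 km/s.
At r₂, v₂ = √(μ/r₂) = 19.8791 km/s.
Transfer-orbit speed at r₂: v_p = √[μ(2/r₂ − 1/a_t)] = 23.0689 km/s.
Second burn Δv₂ = |v₂ − v_p| = 3.1898 km/s.
Δv = Δv₁ + Δv₂ = 2.6545 + 3.1898 = 5.844 km/s.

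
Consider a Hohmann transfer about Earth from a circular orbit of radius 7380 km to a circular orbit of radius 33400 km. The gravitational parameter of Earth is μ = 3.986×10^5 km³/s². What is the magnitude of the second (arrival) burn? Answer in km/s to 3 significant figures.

Semi-major axis of the transfer orbit: a_t = (7380 + 33400)/2 = 20390 km.
On the circular orbit at r = 33400 km, v_c = √(μ/r) = 3.4546 km/s.
Vis-viva on the transfer ellipse at r = 33400 km gives v_t = √[μ(2/r − 1/a_t)] = 2.0783 km/s.
Δv₂ = |v_t − v_c| = |2.0783 − 3.4546| = 1.376 km/s.

Δv₂ = 1.38 km/s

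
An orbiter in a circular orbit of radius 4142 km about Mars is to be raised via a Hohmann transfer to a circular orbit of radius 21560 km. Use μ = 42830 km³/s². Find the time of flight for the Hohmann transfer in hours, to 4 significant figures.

The Hohmann ellipse has a_t = (r₁ + r₂)/2 = 12851 km.
Half the transfer-orbit period gives t = π√(a_t³/μ) = 22115 s.
Converting: 22115 s ÷ 3600 s/hour = 6.143 hours.

t = 6.143 hours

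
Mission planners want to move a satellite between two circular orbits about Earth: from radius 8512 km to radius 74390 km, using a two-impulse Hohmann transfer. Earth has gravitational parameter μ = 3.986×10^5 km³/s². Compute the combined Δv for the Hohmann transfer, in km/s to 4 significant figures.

Δv = 3.590 km/s

The Hohmann ellipse has a_t = (r₁ + r₂)/2 = 41451 km.
At r₁ the circular-orbit speed is v₁ = √(μ/r₁) = 6.843 km/s.
On the transfer ellipse at r₁, vis-viva gives v_p = √[μ(2/r₁ − 1/a_t)] = 9.167 km/s.
First burn Δv₁ = |v_p − v₁| = 2.324 km/s.
At r₂, v₂ = √(μ/r₂) = 2.315 km/s.
Transfer-orbit speed at r₂: v_a = √[μ(2/r₂ − 1/a_t)] = 1.049 km/s.
Second burn Δv₂ = |v₂ − v_a| = 1.266 km/s.
Δv = Δv₁ + Δv₂ = 2.324 + 1.266 = 3.590 km/s.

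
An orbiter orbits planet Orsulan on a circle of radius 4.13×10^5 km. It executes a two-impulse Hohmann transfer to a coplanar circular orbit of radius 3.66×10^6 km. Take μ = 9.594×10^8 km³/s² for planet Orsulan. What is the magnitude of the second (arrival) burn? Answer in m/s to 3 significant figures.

The Hohmann ellipse has a_t = (r₁ + r₂)/2 = 2.0365×10^6 km.
Circular speed at r = 3.660×10^6 km: v_c = √(μ/r) = 16.19 km/s.
Vis-viva on the transfer ellipse at r = 3.660×10^6 km gives v_t = √[μ(2/r − 1/a_t)] = 7.291 km/s.
Δv₂ = |v_t − v_c| = |7.291 − 16.19| = 8.899 km/s.

Δv₂ = 8900 m/s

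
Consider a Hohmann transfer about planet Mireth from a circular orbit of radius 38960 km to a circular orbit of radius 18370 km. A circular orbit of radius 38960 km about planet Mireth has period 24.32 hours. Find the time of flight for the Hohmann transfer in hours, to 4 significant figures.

t = 7.674 hours

From Kepler's third law T² = 4π²r³/μ at r = 38960 km, T = 24.32 hours = 24.32 × 3600 s = 87552 s: μ = 4π²r³/T² = 3.04568×10^5 km³/s².
Transfer-ellipse semi-major axis a_t = (r₁ + r₂)/2 = (38960 + 18370)/2 = 28665 km.
Half the transfer-orbit period gives t = π√(a_t³/μ) = 27627 s.
Converting: 27627 s ÷ 3600 s/hour = 7.674 hours.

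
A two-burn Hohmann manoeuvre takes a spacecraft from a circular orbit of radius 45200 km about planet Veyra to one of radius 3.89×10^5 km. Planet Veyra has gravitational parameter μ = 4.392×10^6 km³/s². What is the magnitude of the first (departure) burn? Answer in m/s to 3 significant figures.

Δv₁ = 3340 m/s

Transfer-ellipse semi-major axis a_t = (r₁ + r₂)/2 = (45200 + 3.890×10^5)/2 = 2.171×10^5 km.
Circular speed at r = 45200 km: v_c = √(μ/r) = 9.8574 km/s.
Vis-viva on the transfer ellipse at r = 45200 km gives v_t = √[μ(2/r − 1/a_t)] = 13.195 km/s.
Δv₁ = |v_t − v_c| = |13.195 − 9.8574| = 3.338 km/s.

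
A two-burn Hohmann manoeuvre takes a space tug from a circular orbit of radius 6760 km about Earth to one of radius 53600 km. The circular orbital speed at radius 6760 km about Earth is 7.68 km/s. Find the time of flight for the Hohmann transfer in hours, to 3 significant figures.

t = 7.25 hours

From the circular-orbit relation v² = μ/r at r = 6760 km: μ = v²r = (7.68)² × 6760 = 3.98721×10^5 km³/s².
Transfer-ellipse semi-major axis a_t = (r₁ + r₂)/2 = (6760 + 53600)/2 = 30180 km.
Transfer time t = π√(a_t³/μ) = π√((30180)³ / 3.98721×10^5) = 26090 s.
Converting: 26090 s ÷ 3600 s/hour = 7.25 hours.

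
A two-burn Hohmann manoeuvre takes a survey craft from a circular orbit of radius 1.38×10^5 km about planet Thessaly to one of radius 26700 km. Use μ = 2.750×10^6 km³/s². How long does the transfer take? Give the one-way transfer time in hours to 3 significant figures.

t = 12.4 hours

The Hohmann ellipse has a_t = (r₁ + r₂)/2 = 82350 km.
Transfer time t = π√(a_t³/μ) = π√((82350)³ / 2.750×10^6) = 44770 s.
Converting: 44770 s ÷ 3600 s/hour = 12.4 hours.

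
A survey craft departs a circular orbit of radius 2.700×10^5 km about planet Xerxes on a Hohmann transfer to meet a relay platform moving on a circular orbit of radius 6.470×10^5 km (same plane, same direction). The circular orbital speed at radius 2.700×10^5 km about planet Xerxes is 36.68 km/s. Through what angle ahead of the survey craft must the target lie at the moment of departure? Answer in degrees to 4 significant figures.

From the circular-orbit relation v² = μ/r at r = 2.700×10^5 km: μ = v²r = (36.68)² × 2.700×10^5 = 3.63264×10^8 km³/s².
The Hohmann ellipse has a_t = (r₁ + r₂)/2 = 4.585×10^5 km.
The half-period of the transfer ellipse is t = π√(a_t³/μ) = 51174 s.
Target angular speed ω₂ = √(μ/r₂³) = 3.6623×10^-5 rad/s.
Angle swept by the target during transfer: ω₂·t = 1.8741 rad = 107.38°.
Arrival is 180° from departure on the ellipse, so φ = 180° − 107.38° = 72.62°.

φ = 72.62°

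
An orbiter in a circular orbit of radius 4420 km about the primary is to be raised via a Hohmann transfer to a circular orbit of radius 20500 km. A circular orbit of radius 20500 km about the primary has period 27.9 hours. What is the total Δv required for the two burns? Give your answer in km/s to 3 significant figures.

From Kepler's third law T² = 4π²r³/μ at r = 20500 km, T = 27.9 hours = 27.9 × 3600 s = 1.0044×10^5 s: μ = 4π²r³/T² = 33713.8 km³/s².
Transfer-ellipse semi-major axis a_t = (r₁ + r₂)/2 = (4420 + 20500)/2 = 12460 km.
Circular speed at r₁: v₁ = √(μ/r₁) = √(33713.8/4420) = 2.7618 km/s.
On the transfer ellipse at r₁, vis-viva equation gives v_p = √[μ(2/r₁ − 1/a_t)] = 3.5425 km/s.
First burn Δv₁ = |v_p − v₁| = 0.7807 km/s.
At r₂, v₂ = √(μ/r₂) = 1.2824 km/s.
Transfer-orbit speed at r₂: v_a = √[μ(2/r₂ − 1/a_t)] = 0.76380 km/s.
Second burn Δv₂ = |v₂ − v_a| = 0.5186 km/s.
Δv = Δv₁ + Δv₂ = 0.7807 + 0.5186 = 1.299 km/s.

Δv = 1.30 km/s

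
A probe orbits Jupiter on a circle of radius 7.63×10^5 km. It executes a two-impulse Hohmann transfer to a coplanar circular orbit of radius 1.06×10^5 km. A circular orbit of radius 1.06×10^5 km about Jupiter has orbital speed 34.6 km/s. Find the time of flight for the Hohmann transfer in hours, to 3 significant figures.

t = 22.2 hours

From the circular-orbit relation v² = μ/r at r = 1.06×10^5 km: μ = v²r = (34.6)² × 1.06×10^5 = 1.26899×10^8 km³/s².
Semi-major axis of the transfer orbit: a_t = (7.630×10^5 + 1.060×10^5)/2 = 4.345×10^5 km.
Transfer time t = π√(a_t³/μ) = π√((4.345×10^5)³ / 1.26899×10^8) = 79870 s.
Converting: 79870 s ÷ 3600 s/hour = 22.2 hours.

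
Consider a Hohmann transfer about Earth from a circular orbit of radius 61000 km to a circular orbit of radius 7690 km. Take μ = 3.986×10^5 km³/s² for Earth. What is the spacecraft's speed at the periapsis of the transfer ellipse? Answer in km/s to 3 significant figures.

Semi-major axis of the transfer orbit: a_t = (61000 + 7690)/2 = 34345 km.
The periapsis of the transfer ellipse is at r = 7690 km.
From the vis-viva equation, v = √[μ(2/r − 1/a_t)] = 9.595 km/s.

v = 9.59 km/s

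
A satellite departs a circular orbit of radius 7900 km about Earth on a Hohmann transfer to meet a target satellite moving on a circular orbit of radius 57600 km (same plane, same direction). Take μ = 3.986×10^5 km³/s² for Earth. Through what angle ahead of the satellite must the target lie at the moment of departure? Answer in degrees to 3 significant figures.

Semi-major axis of the transfer orbit: a_t = (7900 + 57600)/2 = 32750 km.
Transfer time t = π√(a_t³/μ) = 29492 s.
The target's mean motion on its circular orbit is ω₂ = √(μ/r₂³) = 4.5670×10^-5 rad/s.
Angle swept by the target during transfer: ω₂·t = 1.3469 rad = 77.17°.
The satellite traverses 180° on the transfer ellipse, so the target must lead by 180° − 77.17° = 103°.

φ = 103°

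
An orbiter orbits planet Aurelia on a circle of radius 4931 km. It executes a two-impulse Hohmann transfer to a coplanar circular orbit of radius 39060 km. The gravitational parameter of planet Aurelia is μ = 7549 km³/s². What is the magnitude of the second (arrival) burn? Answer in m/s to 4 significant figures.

Δv₂ = 231.5 m/s

The Hohmann ellipse has a_t = (r₁ + r₂)/2 = 21995.5 km.
Circular speed at r = 39060 km: v_c = √(μ/r) = 0.43962 km/s.
Transfer-orbit speed at the same r (vis-viva, a = a_t): v_t = √[μ(2/r − 1/a_t)] = 0.20815 km/s.
Δv₂ = |v_t − v_c| = |0.20815 − 0.43962| = 0.2315 km/s.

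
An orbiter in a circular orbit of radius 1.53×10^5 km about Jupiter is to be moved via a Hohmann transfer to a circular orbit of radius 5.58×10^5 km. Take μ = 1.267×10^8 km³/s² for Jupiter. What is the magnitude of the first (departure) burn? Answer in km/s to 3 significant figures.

Transfer-ellipse semi-major axis a_t = (r₁ + r₂)/2 = (1.530×10^5 + 5.580×10^5)/2 = 3.555×10^5 km.
Circular speed at r = 1.530×10^5 km: v_c = √(μ/r) = 28.777 km/s.
Vis-viva on the transfer ellipse at r = 1.530×10^5 km gives v_t = √[μ(2/r − 1/a_t)] = 36.053 km/s.
Δv₁ = |v_t − v_c| = |36.053 − 28.777| = 7.276 km/s.

Δv₁ = 7.28 km/s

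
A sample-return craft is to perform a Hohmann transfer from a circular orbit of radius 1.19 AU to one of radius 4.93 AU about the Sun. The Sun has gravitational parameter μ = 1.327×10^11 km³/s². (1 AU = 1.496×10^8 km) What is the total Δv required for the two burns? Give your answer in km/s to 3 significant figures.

Δv = 12.4 km/s

In km: r₁ = 1.19 × 1.496×10^8 = 1.78024×10^8 km; r₂ = 4.93 × 1.496×10^8 = 7.37528×10^8 km.
The Hohmann ellipse has a_t = (r₁ + r₂)/2 = 4.57776×10^8 km.
At r₁ the circular-orbit speed is v₁ = √(μ/r₁) = 27.302 km/s.
On the transfer ellipse at r₁, vis-viva equation gives v_p = √[μ(2/r₁ − 1/a_t)] = 34.654 km/s.
First burn Δv₁ = |v_p − v₁| = 7.352 km/s.
At r₂, v₂ = √(μ/r₂) = 13.414 km/s.
Transfer-orbit speed at r₂: v_a = √[μ(2/r₂ − 1/a_t)] = 8.3649 km/s.
Second burn Δv₂ = |v₂ − v_a| = 5.049 km/s.
Δv = Δv₁ + Δv₂ = 7.352 + 5.049 = 12.40 km/s.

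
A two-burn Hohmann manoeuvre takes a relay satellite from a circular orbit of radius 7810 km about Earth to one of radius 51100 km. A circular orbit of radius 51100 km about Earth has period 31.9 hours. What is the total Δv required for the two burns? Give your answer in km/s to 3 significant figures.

Δv = 3.62 km/s

From Kepler's third law T² = 4π²r³/μ at r = 51100 km, T = 31.9 hours = 31.9 × 3600 s = 1.1484×10^5 s: μ = 4π²r³/T² = 3.99426×10^5 km³/s².
Semi-major axis of the transfer orbit: a_t = (7810 + 51100)/2 = 29455 km.
At r₁ the circular-orbit speed is v₁ = √(μ/r₁) = 7.151 km/s.
Transfer-orbit speed at r₁ (vis-viva equation): v_p = √[μ(2/r₁ − 1/a_t)] = 9.419 km/s.
First burn Δv₁ = |v_p − v₁| = 2.268 km/s.
Circular speed at r₂: v₂ = √(μ/r₂) = 2.796 km/s.
Transfer-orbit speed at r₂: v_a = √[μ(2/r₂ − 1/a_t)] = 1.440 km/s.
Second burn Δv₂ = |v₂ − v_a| = 1.356 km/s.
Total Δv = Δv₁ + Δv₂ = 3.624 km/s.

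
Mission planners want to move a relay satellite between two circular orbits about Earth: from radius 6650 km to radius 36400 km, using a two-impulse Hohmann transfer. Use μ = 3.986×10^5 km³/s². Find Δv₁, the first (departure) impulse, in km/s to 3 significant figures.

Transfer-ellipse semi-major axis a_t = (r₁ + r₂)/2 = (6650 + 36400)/2 = 21525 km.
Circular speed at r = 6650 km: v_c = √(μ/r) = 7.7421 km/s.
Transfer-orbit speed at the same r (vis-viva, a = a_t): v_t = √[μ(2/r − 1/a_t)] = 10.068 km/s.
Δv₁ = |v_t − v_c| = |10.068 − 7.7421| = 2.326 km/s.

Δv₁ = 2.33 km/s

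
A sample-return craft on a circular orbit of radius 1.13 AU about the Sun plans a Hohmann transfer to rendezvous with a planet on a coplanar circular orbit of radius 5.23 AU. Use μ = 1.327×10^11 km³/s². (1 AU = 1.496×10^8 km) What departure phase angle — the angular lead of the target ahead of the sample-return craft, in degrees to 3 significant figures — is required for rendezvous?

In km: r₁ = 1.13 × 1.496×10^8 = 1.69048×10^8 km; r₂ = 5.23 × 1.496×10^8 = 7.82408×10^8 km.
Semi-major axis of the transfer orbit: a_t = (1.69048×10^8 + 7.82408×10^8)/2 = 4.75728×10^8 km.
The half-period of the transfer ellipse is t = π√(a_t³/μ) = 8.9485×10^7 s.
The target's mean motion on its circular orbit is ω₂ = √(μ/r₂³) = 1.6645×10^-8 rad/s.
Angle swept by the target during transfer: ω₂·t = 1.4895 rad = 85.34°.
Arrival is 180° from departure on the ellipse, so φ = 180° − 85.34° = 94.7°.

φ = 94.7°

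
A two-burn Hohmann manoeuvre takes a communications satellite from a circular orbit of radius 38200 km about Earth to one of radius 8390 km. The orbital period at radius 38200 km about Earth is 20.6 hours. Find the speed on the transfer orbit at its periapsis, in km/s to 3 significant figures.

v = 8.84 km/s

From Kepler's third law T² = 4π²r³/μ at r = 38200 km, T = 20.6 hours = 20.6 × 3600 s = 74160 s: μ = 4π²r³/T² = 4.00139×10^5 km³/s².
Semi-major axis of the transfer orbit: a_t = (38200 + 8390)/2 = 23295 km.
The periapsis of the transfer ellipse is at r = 8390 km.
Vis-viva: v = √[μ(2/r − 1/a_t)] = √[4.00139×10^5 × (2/8390 − 1/23295)] = 8.844 km/s.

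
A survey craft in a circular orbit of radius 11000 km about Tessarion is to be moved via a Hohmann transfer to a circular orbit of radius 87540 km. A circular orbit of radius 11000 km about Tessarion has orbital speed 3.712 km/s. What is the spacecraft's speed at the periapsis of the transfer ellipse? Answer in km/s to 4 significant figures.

v = 4.948 km/s

From the circular-orbit relation v² = μ/r at r = 11000 km: μ = v²r = (3.712)² × 11000 = 1.51568×10^5 km³/s².
Transfer-ellipse semi-major axis a_t = (r₁ + r₂)/2 = (11000 + 87540)/2 = 49270 km.
At periapsis, r = 11000 km.
Applying v² = μ(2/r − 1/a_t): v = 4.948 km/s.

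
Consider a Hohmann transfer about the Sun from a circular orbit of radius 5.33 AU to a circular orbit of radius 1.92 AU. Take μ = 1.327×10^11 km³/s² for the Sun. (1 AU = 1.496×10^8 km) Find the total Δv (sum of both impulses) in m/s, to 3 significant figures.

In km: r₁ = 5.33 × 1.496×10^8 = 7.97368×10^8 km; r₂ = 1.92 × 1.496×10^8 = 2.87232×10^8 km.
The Hohmann ellipse has a_t = (r₁ + r₂)/2 = 5.423×10^8 km.
Circular speed at r₁: v₁ = √(μ/r₁) = √(1.327×10^11/7.97368×10^8) = 12.9005 km/s.
On the transfer ellipse at r₁, vis-viva gives v_a = √[μ(2/r₁ − 1/a_t)] = 9.38864 km/s.
First burn Δv₁ = |v_a − v₁| = 3.512 km/s.
At r₂, v₂ = √(μ/r₂) = 21.494 km/s.
Transfer-orbit speed at r₂: v_p = √[μ(2/r₂ − 1/a_t)] = 26.063 km/s.
Second burn Δv₂ = |v₂ − v_p| = 4.569 km/s.
Total Δv = Δv₁ + Δv₂ = 8.081 km/s.

Δv = 8080 m/s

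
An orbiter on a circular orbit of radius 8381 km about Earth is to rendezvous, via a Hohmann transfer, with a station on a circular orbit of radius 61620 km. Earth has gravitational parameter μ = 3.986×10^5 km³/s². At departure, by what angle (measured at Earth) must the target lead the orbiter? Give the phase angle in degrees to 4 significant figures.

The Hohmann ellipse has a_t = (r₁ + r₂)/2 = 35000.5 km.
The half-period of the transfer ellipse is t = π√(a_t³/μ) = 32580 s.
The target's mean motion on its circular orbit is ω₂ = √(μ/r₂³) = 4.127×10^-5 rad/s.
Angle swept by the target during transfer: ω₂·t = 1.345 rad = 77.06°.
The orbiter traverses 180° on the transfer ellipse, so the target must lead by 180° − 77.06° = 102.9°.

φ = 102.9°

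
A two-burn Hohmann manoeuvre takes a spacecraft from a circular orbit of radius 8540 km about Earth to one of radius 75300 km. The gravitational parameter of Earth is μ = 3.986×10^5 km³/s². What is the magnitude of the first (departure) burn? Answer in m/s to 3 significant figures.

Δv₁ = 2320 m/s

Semi-major axis of the transfer orbit: a_t = (8540 + 75300)/2 = 41920 km.
Circular speed at r = 8540 km: v_c = √(μ/r) = 6.83187 km/s.
Transfer-orbit speed at the same r (vis-viva, a = a_t): v_t = √[μ(2/r − 1/a_t)] = 9.15644 km/s.
Δv₁ = |v_t − v_c| = |9.15644 − 6.83187| = 2.325 km/s.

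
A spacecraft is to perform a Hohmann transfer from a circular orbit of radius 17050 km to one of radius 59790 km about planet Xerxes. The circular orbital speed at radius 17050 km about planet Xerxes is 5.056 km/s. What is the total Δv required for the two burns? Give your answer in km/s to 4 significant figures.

From the circular-orbit relation v² = μ/r at r = 17050 km: μ = v²r = (5.056)² × 17050 = 4.35851×10^5 km³/s².
Semi-major axis of the transfer orbit: a_t = (17050 + 59790)/2 = 38420 km.
At r₁ the circular-orbit speed is v₁ = √(μ/r₁) = 5.0560 km/s.
Transfer-orbit speed at r₁ (v² = μ(2/r − 1/a)): v_p = √[μ(2/r₁ − 1/a_t)] = 6.3073 km/s.
First burn Δv₁ = |v_p − v₁| = 1.2513 km/s.
Circular speed at r₂: v₂ = √(μ/r₂) = 2.69995 km/s.
Transfer-orbit speed at r₂: v_a = √[μ(2/r₂ − 1/a_t)] = 1.79862 km/s.
Second burn Δv₂ = |v₂ − v_a| = 0.90133 km/s.
Total Δv = Δv₁ + Δv₂ = 2.153 km/s.

Δv = 2.153 km/s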